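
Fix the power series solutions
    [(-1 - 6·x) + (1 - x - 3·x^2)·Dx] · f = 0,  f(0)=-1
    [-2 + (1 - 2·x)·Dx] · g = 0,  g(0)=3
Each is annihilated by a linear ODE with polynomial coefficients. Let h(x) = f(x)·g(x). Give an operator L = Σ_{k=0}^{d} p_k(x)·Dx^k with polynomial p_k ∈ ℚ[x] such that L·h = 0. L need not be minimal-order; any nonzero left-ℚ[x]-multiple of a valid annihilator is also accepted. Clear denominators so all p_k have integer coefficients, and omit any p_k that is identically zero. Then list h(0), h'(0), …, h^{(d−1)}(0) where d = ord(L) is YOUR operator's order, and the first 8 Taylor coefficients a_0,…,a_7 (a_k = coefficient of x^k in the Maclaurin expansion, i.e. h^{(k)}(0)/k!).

L = (-3 - 2·x + 18·x^2) + (1 - 3·x - x^2 + 6·x^3)·Dx  (order 1).
h: a_k = -3, -9, -30, -81, -219, -558, -1407, -3465, …
ICs: h(0) = -3.

f: a_k = -1, -1, -4, -7, -19, -40, -97, -217, …
g: a_k = 3, 6, 12, 24, 48, 96, 192, 384, …
f·g: L₀ = L_f ⊗_s L_g, ord ≤ 1·1.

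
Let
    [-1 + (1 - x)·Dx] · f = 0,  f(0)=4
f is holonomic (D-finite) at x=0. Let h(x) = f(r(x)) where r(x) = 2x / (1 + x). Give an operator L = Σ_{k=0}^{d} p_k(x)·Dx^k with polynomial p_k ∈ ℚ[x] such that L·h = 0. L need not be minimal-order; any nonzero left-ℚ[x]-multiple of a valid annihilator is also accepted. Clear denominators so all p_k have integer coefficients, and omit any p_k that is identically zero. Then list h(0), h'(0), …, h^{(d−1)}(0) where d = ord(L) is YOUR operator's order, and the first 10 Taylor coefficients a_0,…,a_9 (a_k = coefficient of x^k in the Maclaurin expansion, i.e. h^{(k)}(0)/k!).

L = 2 + (-1 + x^2)·Dx  (order 1).
h: a_k = 4, 8, 8, 8, 8, 8, 8, 8, 8, 8, …
ICs: h(0) = 4.

f: a_k = 4, 4, 4, 4, 4, 4, 4, 4, 4, 4, …
Change of var in L_f (x↦r) gives L₀.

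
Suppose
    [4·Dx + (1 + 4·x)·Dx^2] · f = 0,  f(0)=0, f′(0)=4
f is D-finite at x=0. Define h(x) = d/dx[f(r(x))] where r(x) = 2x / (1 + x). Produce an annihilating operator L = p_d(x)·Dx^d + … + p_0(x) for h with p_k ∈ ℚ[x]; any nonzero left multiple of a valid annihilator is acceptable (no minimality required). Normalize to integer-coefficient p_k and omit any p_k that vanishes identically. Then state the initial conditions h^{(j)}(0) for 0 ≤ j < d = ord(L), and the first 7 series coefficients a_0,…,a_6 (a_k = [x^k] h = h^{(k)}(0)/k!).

L = (10 + 18·x) + (1 + 10·x + 9·x^2)·Dx  (order 1).
h: a_k = 8, -80, 728, -6560, 59048, -531440, 4782968, …
ICs: h(0) = 8.

f: a_k = 0, 4, -8, 64/3, -64, 1024/5, -2048/3, …
Substitute x→r, Dx→(1/r')Dx; clear ⇒ L₀.
h₀' ⇒ L via d/dx closure of L₀.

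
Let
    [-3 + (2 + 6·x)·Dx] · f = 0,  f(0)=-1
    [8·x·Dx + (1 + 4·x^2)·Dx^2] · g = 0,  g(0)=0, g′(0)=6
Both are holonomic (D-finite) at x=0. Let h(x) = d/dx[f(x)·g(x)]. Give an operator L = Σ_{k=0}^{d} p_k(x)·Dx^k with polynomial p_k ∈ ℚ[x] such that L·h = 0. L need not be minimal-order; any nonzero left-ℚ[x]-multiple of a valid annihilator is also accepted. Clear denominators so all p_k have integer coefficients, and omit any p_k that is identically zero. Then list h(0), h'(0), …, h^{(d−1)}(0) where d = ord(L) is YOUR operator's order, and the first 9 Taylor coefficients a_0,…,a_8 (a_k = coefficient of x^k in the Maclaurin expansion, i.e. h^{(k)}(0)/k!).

L = (15 + 1440·x + 1656·x^2 - 3456·x^3 - 1296·x^4) + (172 + 1188·x + 3552·x^2 + 1152·x^3 - 12096·x^4 - 5184·x^5)·Dx + (36 + 152·x + 36·x^2 - 256·x^3 - 864·x^4 - 3456·x^5 - 1728·x^6)·Dx^2  (order 2).
h: a_k = -6, -18, 177/4, 15/2, -2949/64, -105921/320, 2523957/2560, -3884931/4480, 231364569/114688, …
ICs: h(0) = -6, h′(0) = -18.

f: a_k = -1, -3/2, 9/8, -27/16, 405/128, -1701/256, 15309/1024, -72171/2048, 2814669/32768, …
g: a_k = 0, 6, 0, -8, 0, 96/5, 0, -384/7, 0, …
Sym-product of L_f,L_g gives L₀ (≤ ord 2).
h₀' ⇒ L via d/dx closure of L₀.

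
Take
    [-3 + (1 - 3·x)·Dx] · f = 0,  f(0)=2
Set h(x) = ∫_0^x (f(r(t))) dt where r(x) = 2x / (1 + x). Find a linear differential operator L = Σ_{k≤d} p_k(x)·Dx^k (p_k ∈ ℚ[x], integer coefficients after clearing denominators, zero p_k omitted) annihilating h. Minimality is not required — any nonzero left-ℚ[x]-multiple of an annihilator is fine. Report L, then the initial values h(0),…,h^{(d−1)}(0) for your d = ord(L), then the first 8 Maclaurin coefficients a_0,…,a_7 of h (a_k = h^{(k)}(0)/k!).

f: a_k = 2, 6, 18, 54, 162, 486, 1458, 4374, …
Substitute x→r, Dx→(1/r')Dx; clear ⇒ L₀.
Integrate: L := L₀·Dx.
L = 6·Dx + (-1 + 4·x + 5·x^2)·Dx^2  (order 2).
h: a_k = 0, 2, 6, 20, 75, 300, 1250, 37500/7, …
ICs: h(0) = 0, h′(0) = 2.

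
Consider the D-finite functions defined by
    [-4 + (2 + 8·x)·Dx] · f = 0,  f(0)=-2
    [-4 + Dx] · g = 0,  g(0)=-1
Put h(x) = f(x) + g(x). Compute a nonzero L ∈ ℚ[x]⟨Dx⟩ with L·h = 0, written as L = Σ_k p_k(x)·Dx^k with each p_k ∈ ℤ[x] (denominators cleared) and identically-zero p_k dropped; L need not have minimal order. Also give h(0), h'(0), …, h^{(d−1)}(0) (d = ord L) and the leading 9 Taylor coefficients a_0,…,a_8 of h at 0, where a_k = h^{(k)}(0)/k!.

f: a_k = -2, -4, 4, -8, 20, -56, 168, -528, 1716, …
g: a_k = -1, -4, -8, -32/3, -32/3, -128/15, -256/45, -1024/315, -512/315, …
h₀=f+g: left-lcm gives L₀, ord ≤ 2.
L = (24 + 64·x) + (-10 - 64·x - 128·x^2)·Dx + (1 + 12·x + 32·x^2)·Dx^2  (order 2).
h: a_k = -3, -8, -4, -56/3, 28/3, -968/15, 7304/45, -167344/315, 540028/315, …
ICs: h(0) = -3, h′(0) = -8.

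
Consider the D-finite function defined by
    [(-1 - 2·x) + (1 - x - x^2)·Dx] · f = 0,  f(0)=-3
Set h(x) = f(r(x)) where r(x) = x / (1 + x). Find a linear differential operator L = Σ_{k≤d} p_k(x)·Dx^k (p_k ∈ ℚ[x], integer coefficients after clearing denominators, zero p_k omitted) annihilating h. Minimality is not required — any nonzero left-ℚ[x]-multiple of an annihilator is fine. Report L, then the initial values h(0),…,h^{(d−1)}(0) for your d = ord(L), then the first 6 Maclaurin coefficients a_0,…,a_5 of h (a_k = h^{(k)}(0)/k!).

L = (1 + 3·x) + (-1 - 2·x + x^3)·Dx  (order 1).
h: a_k = -3, -3, -3, 0, -3, 3, …
ICs: h(0) = -3.

f: a_k = -3, -3, -6, -9, -15, -24, …
Substitute x→r, Dx→(1/r')Dx; clear ⇒ L₀.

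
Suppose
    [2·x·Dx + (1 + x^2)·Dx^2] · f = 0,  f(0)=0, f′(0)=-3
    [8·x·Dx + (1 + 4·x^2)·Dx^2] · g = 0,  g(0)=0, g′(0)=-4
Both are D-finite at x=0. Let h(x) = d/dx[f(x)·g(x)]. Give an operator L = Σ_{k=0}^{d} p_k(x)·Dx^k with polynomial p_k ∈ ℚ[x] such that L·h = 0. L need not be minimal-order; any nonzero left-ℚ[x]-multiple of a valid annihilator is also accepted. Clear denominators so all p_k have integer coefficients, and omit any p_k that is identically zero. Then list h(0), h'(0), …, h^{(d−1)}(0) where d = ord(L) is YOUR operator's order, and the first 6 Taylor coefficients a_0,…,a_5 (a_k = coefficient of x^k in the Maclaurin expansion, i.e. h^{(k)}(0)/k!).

f: a_k = 0, -3, 0, 1, 0, -3/5, …
g: a_k = 0, -4, 0, 16/3, 0, -64/5, …
f·g: L₀ = L_f ⊗_s L_g, ord ≤ 2·2.
Derive L from L₀ (diff closure).
L = (-96·x - 800·x^3 - 1024·x^5 + 640·x^7 + 1536·x^9) + (-20 - 412·x^2 - 1440·x^4 - 896·x^6 + 2240·x^8 + 2304·x^10)·Dx + (-40·x - 280·x^3 - 480·x^5 + 272·x^7 + 1280·x^9 + 768·x^11)·Dx^2 + (-1 - 10·x^2 - 29·x^4 + 116·x^8 + 160·x^10 + 64·x^12)·Dx^3  (order 3).
h: a_k = 0, 24, 0, -80, 0, 1384/5, …
ICs: h(0) = 0, h′(0) = 24, h′′(0) = 0.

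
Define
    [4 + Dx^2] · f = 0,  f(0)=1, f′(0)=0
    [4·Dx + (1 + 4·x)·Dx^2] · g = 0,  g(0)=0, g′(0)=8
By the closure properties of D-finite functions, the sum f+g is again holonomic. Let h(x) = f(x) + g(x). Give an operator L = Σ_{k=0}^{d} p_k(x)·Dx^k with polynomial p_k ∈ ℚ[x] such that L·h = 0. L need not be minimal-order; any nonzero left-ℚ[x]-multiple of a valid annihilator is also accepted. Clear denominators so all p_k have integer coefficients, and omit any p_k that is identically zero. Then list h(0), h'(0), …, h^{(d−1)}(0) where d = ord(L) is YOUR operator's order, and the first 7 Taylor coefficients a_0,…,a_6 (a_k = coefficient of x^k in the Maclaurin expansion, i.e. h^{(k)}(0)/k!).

L = (400 + 128·x + 256·x^2)·Dx + (36 + 176·x + 192·x^2 + 256·x^3)·Dx^2 + (100 + 32·x + 64·x^2)·Dx^3 + (9 + 44·x + 48·x^2 + 64·x^3)·Dx^4  (order 4).
h: a_k = 1, 8, -18, 128/3, -382/3, 2048/5, -61444/45, …
ICs: h(0) = 1, h′(0) = 8, h′′(0) = -36, h′′′(0) = 256.

f: a_k = 1, 0, -2, 0, 2/3, 0, -4/45, …
g: a_k = 0, 8, -16, 128/3, -128, 2048/5, -4096/3, …
L₀ := lclm(L_f,L_g); ord L₀ ≤ 2+2.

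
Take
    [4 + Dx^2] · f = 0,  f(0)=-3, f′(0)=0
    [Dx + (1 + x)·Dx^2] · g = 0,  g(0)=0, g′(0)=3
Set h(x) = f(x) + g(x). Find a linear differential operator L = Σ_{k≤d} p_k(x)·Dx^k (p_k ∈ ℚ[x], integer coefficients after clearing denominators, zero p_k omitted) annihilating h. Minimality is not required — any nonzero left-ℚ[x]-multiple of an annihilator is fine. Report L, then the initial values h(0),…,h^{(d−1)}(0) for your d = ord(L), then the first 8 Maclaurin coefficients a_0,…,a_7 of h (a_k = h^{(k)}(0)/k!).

f: a_k = -3, 0, 6, 0, -2, 0, 4/15, 0, …
g: a_k = 0, 3, -3/2, 1, -3/4, 3/5, -1/2, 3/7, …
Weyl lclm of L_f,L_g ⇒ L₀ (ord ≤ 4).
L = (20 + 16·x + 8·x^2)·Dx + (12 + 28·x + 24·x^2 + 8·x^3)·Dx^2 + (5 + 4·x + 2·x^2)·Dx^3 + (3 + 7·x + 6·x^2 + 2·x^3)·Dx^4  (order 4).
h: a_k = -3, 3, 9/2, 1, -11/4, 3/5, -7/30, 3/7, …
ICs: h(0) = -3, h′(0) = 3, h′′(0) = 9, h′′′(0) = 6.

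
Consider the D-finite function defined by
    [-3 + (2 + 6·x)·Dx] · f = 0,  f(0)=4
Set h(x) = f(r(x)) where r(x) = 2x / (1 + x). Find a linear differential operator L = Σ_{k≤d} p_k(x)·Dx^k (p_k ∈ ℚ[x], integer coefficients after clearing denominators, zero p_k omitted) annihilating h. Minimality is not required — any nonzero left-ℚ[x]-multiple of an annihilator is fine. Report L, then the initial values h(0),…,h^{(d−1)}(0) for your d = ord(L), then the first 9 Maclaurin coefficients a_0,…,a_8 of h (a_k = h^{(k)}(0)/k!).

L = -3 + (1 + 8·x + 7·x^2)·Dx  (order 1).
h: a_k = 4, 12, -30, 102, -861/2, 4137/2, -42987/4, 234975/4, -10648221/32, …
ICs: h(0) = 4.

f: a_k = 4, 6, -9/2, 27/4, -405/32, 1701/64, -15309/256, 72171/512, -2814669/8192, …
Change of var in L_f (x↦r) gives L₀.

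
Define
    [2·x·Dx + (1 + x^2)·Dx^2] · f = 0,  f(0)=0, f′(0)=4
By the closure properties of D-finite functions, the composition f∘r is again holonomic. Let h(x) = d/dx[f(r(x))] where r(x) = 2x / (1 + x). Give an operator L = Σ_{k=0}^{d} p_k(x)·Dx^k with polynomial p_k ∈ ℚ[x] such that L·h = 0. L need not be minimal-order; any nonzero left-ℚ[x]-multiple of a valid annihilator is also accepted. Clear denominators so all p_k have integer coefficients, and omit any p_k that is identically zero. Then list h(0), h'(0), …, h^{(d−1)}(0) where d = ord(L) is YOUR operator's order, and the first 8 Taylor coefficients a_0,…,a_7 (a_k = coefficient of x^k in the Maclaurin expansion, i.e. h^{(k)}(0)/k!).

f: a_k = 0, 4, 0, -4/3, 0, 4/5, 0, -4/7, …
Change of var in L_f (x↦r) gives L₀.
Derive L from L₀ (diff closure).
L = (2 + 10·x) + (1 + 2·x + 5·x^2)·Dx  (order 1).
h: a_k = 8, -16, -8, 96, -152, -176, 1112, -1344, …
ICs: h(0) = 8.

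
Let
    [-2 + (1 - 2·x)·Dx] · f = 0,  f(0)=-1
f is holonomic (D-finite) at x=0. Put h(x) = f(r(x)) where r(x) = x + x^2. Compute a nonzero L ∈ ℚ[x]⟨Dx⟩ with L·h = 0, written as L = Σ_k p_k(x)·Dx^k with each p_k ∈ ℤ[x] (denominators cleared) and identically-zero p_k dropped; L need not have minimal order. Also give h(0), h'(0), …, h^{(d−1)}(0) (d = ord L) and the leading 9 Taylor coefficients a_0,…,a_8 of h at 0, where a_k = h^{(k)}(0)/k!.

L = (2 + 4·x) + (-1 + 2·x + 2·x^2)·Dx  (order 1).
h: a_k = -1, -2, -6, -16, -44, -120, -328, -896, -2448, …
ICs: h(0) = -1.

f: a_k = -1, -2, -4, -8, -16, -32, -64, -128, -256, …
h₀=f(r): pull back L_f along r ⇒ L₀.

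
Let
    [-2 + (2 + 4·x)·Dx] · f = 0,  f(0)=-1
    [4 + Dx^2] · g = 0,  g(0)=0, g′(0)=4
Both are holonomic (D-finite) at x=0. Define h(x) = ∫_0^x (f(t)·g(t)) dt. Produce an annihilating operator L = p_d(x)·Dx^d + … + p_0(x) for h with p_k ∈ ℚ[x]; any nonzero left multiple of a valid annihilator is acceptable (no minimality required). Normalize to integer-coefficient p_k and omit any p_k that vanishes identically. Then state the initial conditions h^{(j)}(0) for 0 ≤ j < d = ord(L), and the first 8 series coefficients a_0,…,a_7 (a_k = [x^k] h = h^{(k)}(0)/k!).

L = (7 + 16·x + 16·x^2)·Dx + (-2 - 4·x)·Dx^2 + (1 + 4·x + 4·x^2)·Dx^3  (order 3).
h: a_k = 0, 0, -2, -4/3, 7/6, 2/15, 19/180, -27/70, …
ICs: h(0) = 0, h′(0) = 0, h′′(0) = -4.

f: a_k = -1, -1, 1/2, -1/2, 5/8, -7/8, 21/16, -33/16, …
g: a_k = 0, 4, 0, -8/3, 0, 8/15, 0, -16/315, …
Sym-product of L_f,L_g gives L₀ (≤ ord 2).
∫: right-multiply L₀ by Dx.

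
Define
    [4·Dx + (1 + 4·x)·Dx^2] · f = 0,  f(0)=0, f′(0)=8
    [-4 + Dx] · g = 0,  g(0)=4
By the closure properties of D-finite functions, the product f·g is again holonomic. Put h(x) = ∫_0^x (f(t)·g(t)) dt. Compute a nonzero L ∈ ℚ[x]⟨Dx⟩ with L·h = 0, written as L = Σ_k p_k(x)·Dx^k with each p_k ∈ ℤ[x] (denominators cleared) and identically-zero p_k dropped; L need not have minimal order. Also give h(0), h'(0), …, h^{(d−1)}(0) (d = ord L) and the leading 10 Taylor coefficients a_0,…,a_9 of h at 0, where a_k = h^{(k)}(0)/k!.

L = 64·x·Dx + (-4 - 32·x)·Dx^2 + (1 + 4·x)·Dx^3  (order 3).
h: a_k = 0, 0, 16, 64/3, 128/3, 0, 512/5, -2048/9, 47104/63, -950272/405, …
ICs: h(0) = 0, h′(0) = 0, h′′(0) = 32.

f: a_k = 0, 8, -16, 128/3, -128, 2048/5, -4096/3, 32768/7, -16384, 524288/9, …
g: a_k = 4, 16, 32, 128/3, 128/3, 512/15, 1024/45, 4096/315, 2048/315, 8192/2835, …
Sym-product of L_f,L_g gives L₀ (≤ ord 2).
Integrate: L := L₀·Dx.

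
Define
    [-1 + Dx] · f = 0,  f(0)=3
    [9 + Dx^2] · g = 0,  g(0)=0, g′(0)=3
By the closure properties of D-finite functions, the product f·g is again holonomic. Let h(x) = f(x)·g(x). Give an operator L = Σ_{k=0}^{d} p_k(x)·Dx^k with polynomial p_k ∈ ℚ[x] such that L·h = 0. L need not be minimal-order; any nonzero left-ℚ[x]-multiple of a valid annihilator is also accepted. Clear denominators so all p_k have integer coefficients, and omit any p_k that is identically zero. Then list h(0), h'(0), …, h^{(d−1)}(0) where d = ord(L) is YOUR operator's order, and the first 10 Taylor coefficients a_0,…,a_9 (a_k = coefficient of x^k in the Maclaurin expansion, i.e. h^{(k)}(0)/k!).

f: a_k = 3, 3, 3/2, 1/2, 1/8, 1/40, 1/240, 1/1680, 1/13440, 1/120960, …
g: a_k = 0, 3, 0, -9/2, 0, 81/40, 0, -243/560, 0, 243/4480, …
f·g: L₀ = L_f ⊗_s L_g, ord ≤ 1·2.
L = 10 - 2·Dx + Dx^2  (order 2).
h: a_k = 0, 9, 9, -9, -12, -3/10, 39/10, 83/70, -2/5, -71/280, …
ICs: h(0) = 0, h′(0) = 9.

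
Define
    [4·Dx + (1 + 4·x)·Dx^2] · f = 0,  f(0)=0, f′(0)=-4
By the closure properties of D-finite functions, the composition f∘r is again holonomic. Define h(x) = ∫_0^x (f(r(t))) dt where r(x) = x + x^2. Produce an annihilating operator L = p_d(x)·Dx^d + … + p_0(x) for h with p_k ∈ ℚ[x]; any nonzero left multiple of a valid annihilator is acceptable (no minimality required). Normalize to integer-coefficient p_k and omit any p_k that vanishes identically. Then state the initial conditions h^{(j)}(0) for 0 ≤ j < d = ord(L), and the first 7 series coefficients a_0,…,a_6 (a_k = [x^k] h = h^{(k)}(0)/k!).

L = 2·Dx^2 + (1 + 2·x)·Dx^3  (order 3).
h: a_k = 0, 0, -2, 4/3, -4/3, 8/5, -32/15, …
ICs: h(0) = 0, h′(0) = 0, h′′(0) = -4.

f: a_k = 0, -4, 8, -64/3, 64, -1024/5, 2048/3, …
h₀=f(r): pull back L_f along r ⇒ L₀.
∫: right-multiply L₀ by Dx.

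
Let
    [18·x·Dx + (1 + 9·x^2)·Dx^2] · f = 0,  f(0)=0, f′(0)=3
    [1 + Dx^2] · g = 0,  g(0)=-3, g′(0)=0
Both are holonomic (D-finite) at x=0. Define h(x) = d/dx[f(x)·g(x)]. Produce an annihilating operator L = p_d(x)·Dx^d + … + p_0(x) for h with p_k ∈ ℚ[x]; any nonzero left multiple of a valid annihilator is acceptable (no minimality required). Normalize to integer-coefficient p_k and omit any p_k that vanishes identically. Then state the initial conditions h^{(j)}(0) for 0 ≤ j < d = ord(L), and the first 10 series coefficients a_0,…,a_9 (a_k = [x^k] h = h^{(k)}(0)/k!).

f: a_k = 0, 3, 0, -9, 0, 243/5, 0, -2187/7, 0, 2187, …
g: a_k = -3, 0, 3/2, 0, -1/8, 0, 1/240, 0, -1/13440, 0, …
L₀ := L_f ⊗_s L_g (sym. prod.), ord ≤ 4.
h₀' ⇒ L via d/dx closure of L₀.
L = (38998 + 738774·x^2 + 15162957·x^4 + 3032640·x^6 - 78732·x^8 - 1771470·x^10 + 531441·x^12) + (20772·x + 1033884·x^3 + 7902360·x^5 + 2624400·x^7 + 1180980·x^9 + 2125764·x^11)·Dx + (39368 + 755028·x^2 + 15369750·x^4 + 3887028·x^6 + 314928·x^8 - 1417176·x^10 + 1062882·x^12)·Dx^2 + (20772·x + 1033884·x^3 + 7902360·x^5 + 2624400·x^7 + 1180980·x^9 + 2125764·x^11)·Dx^3 + (370 + 16254·x^2 + 206793·x^4 + 854388·x^6 + 393660·x^8 + 354294·x^10 + 531441·x^12)·Dx^4  (order 4).
h: a_k = -9, 0, 189/2, 0, -6387/8, 0, 566341/80, 0, -56736333/896, 0, …
ICs: h(0) = -9, h′(0) = 0, h′′(0) = 189, h′′′(0) = 0.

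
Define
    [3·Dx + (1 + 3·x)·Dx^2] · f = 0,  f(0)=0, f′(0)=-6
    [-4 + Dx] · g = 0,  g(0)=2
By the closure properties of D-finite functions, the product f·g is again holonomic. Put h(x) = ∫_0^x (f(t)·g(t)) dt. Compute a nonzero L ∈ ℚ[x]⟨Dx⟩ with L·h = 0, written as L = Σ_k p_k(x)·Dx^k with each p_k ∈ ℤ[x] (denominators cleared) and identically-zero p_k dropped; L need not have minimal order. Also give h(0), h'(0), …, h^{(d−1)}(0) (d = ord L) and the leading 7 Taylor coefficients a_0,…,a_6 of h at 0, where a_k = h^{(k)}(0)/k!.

f: a_k = 0, -6, 9, -18, 81/2, -486/5, 243, …
g: a_k = 2, 8, 16, 64/3, 64/3, 256/15, 512/45, …
L₀ := L_f ⊗_s L_g (sym. prod.), ord ≤ 2.
h=∫₀ˣh₀: take L = L₀·Dx.
L = (4 + 48·x)·Dx + (-5 - 24·x)·Dx^2 + (1 + 3·x)·Dx^3  (order 3).
h: a_k = 0, 0, -6, -10, -15, -47/5, -236/15, …
ICs: h(0) = 0, h′(0) = 0, h′′(0) = -12.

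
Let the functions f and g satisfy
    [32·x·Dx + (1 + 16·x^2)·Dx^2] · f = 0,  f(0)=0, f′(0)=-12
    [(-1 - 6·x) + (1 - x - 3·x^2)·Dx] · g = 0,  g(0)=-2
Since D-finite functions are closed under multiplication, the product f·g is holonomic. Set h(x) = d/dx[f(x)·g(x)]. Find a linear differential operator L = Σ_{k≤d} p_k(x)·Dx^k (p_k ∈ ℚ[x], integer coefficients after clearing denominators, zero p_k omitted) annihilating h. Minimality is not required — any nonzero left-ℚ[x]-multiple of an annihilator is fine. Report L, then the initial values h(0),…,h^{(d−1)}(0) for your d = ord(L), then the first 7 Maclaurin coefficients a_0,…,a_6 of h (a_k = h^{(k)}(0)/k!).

f: a_k = 0, -12, 0, 64, 0, -3072/5, 0, …
g: a_k = -2, -2, -8, -14, -38, -80, -194, …
h₀=f·g: eliminate ⇒ L₀, order ≤ 2·1.
h₀' ⇒ L via d/dx closure of L₀.
L = (-74 + 8736·x^2 + 18432·x^3 + 82944·x^4) + (25 + 182·x - 48·x^2 + 96·x^3 + 18432·x^4 + 55296·x^5)·Dx + (-3 - 13·x - 167·x^2 - 16·x^3 - 1472·x^4 + 3072·x^5 + 6912·x^6)·Dx^2  (order 2).
h: a_k = 24, 48, -96, 160, 5864, 38784/5, -323128/5, …
ICs: h(0) = 24, h′(0) = 48.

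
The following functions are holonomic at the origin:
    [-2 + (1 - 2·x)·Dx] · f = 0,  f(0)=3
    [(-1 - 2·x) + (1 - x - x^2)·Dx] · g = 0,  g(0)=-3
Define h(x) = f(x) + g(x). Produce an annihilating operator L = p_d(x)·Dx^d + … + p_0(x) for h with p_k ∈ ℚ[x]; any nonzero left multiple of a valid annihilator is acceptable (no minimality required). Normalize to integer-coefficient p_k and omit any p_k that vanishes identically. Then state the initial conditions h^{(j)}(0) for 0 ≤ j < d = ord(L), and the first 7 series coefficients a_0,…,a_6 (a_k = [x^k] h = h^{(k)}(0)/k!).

L = (-12·x + 12·x^2 - 8·x^3) + (4 - 6·x - 6·x^2 + 16·x^3 - 16·x^4)·Dx + (-1 + 5·x - 9·x^2 + 6·x^3 + 2·x^4 - 4·x^5)·Dx^2  (order 2).
h: a_k = 0, 3, 6, 15, 33, 72, 153, …
ICs: h(0) = 0, h′(0) = 3.

f: a_k = 3, 6, 12, 24, 48, 96, 192, …
g: a_k = -3, -3, -6, -9, -15, -24, -39, …
L₀ := lclm(L_f,L_g); ord L₀ ≤ 1+1.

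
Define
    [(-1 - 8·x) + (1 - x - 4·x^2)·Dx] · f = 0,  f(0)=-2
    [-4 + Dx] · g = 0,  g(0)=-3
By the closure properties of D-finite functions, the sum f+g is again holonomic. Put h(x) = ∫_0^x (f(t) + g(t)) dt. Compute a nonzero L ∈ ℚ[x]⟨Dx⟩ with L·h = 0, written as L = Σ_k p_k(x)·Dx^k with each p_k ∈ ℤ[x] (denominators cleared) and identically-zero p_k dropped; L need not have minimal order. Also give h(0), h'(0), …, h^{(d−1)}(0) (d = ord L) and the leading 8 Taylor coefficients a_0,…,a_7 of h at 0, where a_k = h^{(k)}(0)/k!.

L = (-24 + 16·x - 576·x^2 - 512·x^3)·Dx + (-6 + 56·x + 208·x^2 - 128·x^3 - 256·x^4)·Dx^2 + (3 - 15·x - 16·x^2 + 64·x^3 + 64·x^4)·Dx^3  (order 3).
h: a_k = 0, -5, -7, -34/3, -25/2, -18, -389/15, -5686/105, …
ICs: h(0) = 0, h′(0) = -5, h′′(0) = -14.

f: a_k = -2, -2, -10, -18, -58, -130, -362, -882, …
g: a_k = -3, -12, -24, -32, -32, -128/5, -256/15, -1024/105, …
Sum ⇒ L₀ = lclm(L_f,L_g) in ℚ(x)⟨Dx⟩.
∫: right-multiply L₀ by Dx.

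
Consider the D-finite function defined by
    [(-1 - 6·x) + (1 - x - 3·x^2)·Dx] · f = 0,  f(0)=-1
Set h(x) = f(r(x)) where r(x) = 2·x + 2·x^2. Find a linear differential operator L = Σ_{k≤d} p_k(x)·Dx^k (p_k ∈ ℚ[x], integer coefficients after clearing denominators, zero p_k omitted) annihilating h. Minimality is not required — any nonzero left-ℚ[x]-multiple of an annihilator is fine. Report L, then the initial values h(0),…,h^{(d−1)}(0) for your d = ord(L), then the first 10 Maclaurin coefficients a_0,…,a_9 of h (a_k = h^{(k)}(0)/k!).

L = (2 + 28·x + 72·x^2 + 48·x^3) + (-1 + 2·x + 14·x^2 + 24·x^3 + 12·x^4)·Dx  (order 1).
h: a_k = -1, -2, -18, -88, -488, -2664, -14488, -79040, -430704, -2347648, …
ICs: h(0) = -1.

f: a_k = -1, -1, -4, -7, -19, -40, -97, -217, -508, -1159, …
L₀ from L_f via x↦r, Dx↦r'^{-1}Dx.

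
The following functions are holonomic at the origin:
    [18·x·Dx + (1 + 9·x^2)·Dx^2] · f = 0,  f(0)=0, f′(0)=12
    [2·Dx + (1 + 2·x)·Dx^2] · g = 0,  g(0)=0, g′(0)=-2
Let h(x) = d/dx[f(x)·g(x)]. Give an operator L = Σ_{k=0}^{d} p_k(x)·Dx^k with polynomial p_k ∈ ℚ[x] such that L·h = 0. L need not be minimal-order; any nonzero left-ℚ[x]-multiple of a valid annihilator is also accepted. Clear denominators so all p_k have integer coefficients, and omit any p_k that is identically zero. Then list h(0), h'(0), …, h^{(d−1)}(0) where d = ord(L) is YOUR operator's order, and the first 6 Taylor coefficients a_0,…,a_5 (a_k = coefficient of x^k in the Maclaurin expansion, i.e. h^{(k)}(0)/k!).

f: a_k = 0, 12, 0, -36, 0, 972/5, …
g: a_k = 0, -2, 2, -8/3, 4, -32/5, …
Sym-product of L_f,L_g gives L₀ (≤ ord 4).
h=h₀': d/dx-closure on L₀ ⇒ L.
L = (792 + 3024·x + 22680·x^2 + 102384·x^3 + 174960·x^4 + 151632·x^5 + 104976·x^7) + (332 + 4752·x + 28908·x^2 + 127008·x^3 + 351216·x^4 + 542376·x^5 + 408240·x^6 + 157464·x^7 + 367416·x^8)·Dx + (44 + 916·x + 6696·x^2 + 27252·x^3 + 85860·x^4 + 193428·x^5 + 279936·x^6 + 224532·x^7 + 157464·x^8 + 209952·x^9)·Dx^2 + (10 + 76·x + 418·x^2 + 1728·x^3 + 5391·x^4 + 12960·x^5 + 24948·x^6 + 34992·x^7 + 29889·x^8 + 26244·x^9 + 26244·x^10)·Dx^3  (order 3).
h: a_k = 0, -48, 72, 160, -120, -11088/5, …
ICs: h(0) = 0, h′(0) = -48, h′′(0) = 144.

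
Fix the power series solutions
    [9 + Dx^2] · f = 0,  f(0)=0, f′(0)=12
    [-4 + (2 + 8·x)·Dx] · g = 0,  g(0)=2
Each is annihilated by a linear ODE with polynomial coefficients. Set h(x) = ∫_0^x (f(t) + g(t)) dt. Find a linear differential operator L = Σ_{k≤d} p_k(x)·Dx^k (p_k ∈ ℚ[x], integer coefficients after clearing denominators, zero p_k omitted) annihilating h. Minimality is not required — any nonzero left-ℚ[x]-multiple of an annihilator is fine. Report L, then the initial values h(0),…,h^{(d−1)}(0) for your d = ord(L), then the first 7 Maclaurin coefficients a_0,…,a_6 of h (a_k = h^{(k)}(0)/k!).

f: a_k = 0, 12, 0, -18, 0, 81/10, 0, …
g: a_k = 2, 4, -4, 8, -20, 56, -168, …
L₀ := lclm(L_f,L_g); ord L₀ ≤ 2+1.
∫: right-multiply L₀ by Dx.
L = (-378 - 1296·x - 2592·x^2)·Dx + (45 + 828·x + 3888·x^2 + 5184·x^3)·Dx^2 + (-42 - 144·x - 288·x^2)·Dx^3 + (5 + 92·x + 432·x^2 + 576·x^3)·Dx^4  (order 4).
h: a_k = 0, 2, 8, -4/3, -5/2, -4, 641/60, …
ICs: h(0) = 0, h′(0) = 2, h′′(0) = 16, h′′′(0) = -8.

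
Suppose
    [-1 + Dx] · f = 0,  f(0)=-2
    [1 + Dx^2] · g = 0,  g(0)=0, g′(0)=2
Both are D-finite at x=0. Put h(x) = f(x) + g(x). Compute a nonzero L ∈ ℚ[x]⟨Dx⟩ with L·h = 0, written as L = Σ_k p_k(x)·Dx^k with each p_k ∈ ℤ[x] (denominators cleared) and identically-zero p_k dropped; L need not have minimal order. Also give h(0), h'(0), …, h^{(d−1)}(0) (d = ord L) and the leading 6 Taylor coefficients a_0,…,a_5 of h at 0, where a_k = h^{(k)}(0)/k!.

f: a_k = -2, -2, -1, -1/3, -1/12, -1/60, …
g: a_k = 0, 2, 0, -1/3, 0, 1/60, …
Weyl lclm of L_f,L_g ⇒ L₀ (ord ≤ 3).
L = -1 + Dx - Dx^2 + Dx^3  (order 3).
h: a_k = -2, 0, -1, -2/3, -1/12, 0, …
ICs: h(0) = -2, h′(0) = 0, h′′(0) = -2.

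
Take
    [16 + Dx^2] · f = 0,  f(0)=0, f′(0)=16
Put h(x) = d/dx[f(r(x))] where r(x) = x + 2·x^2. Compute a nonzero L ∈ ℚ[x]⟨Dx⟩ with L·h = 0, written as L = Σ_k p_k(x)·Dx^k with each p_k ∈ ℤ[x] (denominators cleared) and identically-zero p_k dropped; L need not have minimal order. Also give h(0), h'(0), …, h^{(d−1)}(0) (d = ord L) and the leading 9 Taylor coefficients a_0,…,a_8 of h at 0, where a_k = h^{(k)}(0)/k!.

f: a_k = 0, 16, 0, -128/3, 0, 512/15, 0, -4096/315, 0, …
Change of var in L_f (x↦r) gives L₀.
Differentiate: ansatz ord ≤ ord L₀ ⇒ L.
L = (64 + 256·x + 1536·x^2 + 4096·x^3 + 4096·x^4) + (-12 - 48·x)·Dx + (1 + 8·x + 16·x^2)·Dx^2  (order 2).
h: a_k = 16, 64, -128, -1024, -7168/3, 0, 425984/45, 917504/45, 4653056/315, …
ICs: h(0) = 16, h′(0) = 64.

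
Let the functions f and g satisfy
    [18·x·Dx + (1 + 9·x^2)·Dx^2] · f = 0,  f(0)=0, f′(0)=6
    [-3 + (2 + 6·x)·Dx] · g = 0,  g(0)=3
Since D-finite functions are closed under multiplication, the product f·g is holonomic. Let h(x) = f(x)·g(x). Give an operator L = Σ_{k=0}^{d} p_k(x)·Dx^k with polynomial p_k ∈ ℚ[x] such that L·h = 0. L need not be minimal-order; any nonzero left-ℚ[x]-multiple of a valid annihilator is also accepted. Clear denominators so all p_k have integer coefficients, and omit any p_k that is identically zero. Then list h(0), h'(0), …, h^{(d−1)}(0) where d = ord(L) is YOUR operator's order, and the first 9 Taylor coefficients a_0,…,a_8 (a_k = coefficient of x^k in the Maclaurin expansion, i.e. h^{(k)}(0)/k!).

f: a_k = 0, 6, 0, -18, 0, 486/5, 0, -4374/7, 0, …
g: a_k = 3, 9/2, -27/8, 81/16, -1215/128, 5103/256, -45927/1024, 216513/2048, -8444007/32768, …
Product ⇒ symmetric product L₀, ord ≤ 2.
L = (27 - 108·x - 81·x^2) + (-12 + 36·x + 324·x^2 + 324·x^3)·Dx + (4 + 24·x + 72·x^2 + 216·x^3 + 324·x^4)·Dx^2  (order 2).
h: a_k = 0, 18, 27, -297/4, -405/8, 94527/320, 298161/640, -41231511/17920, -73266687/35840, …
ICs: h(0) = 0, h′(0) = 18.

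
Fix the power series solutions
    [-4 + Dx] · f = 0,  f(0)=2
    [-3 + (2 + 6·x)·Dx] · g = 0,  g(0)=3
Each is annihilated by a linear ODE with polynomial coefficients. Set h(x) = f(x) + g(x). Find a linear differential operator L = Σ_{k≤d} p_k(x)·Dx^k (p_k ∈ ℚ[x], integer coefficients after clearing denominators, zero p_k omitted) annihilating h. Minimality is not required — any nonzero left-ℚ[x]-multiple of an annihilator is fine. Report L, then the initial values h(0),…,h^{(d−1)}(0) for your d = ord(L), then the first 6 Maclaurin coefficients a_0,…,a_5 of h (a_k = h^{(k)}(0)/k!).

f: a_k = 2, 8, 16, 64/3, 64/3, 256/15, …
g: a_k = 3, 9/2, -27/8, 81/16, -1215/128, 5103/256, …
h₀=f+g: left-lcm gives L₀, ord ≤ 2.
L = (132 + 288·x) + (-73 - 384·x - 576·x^2)·Dx + (10 + 78·x + 144·x^2)·Dx^2  (order 2).
h: a_k = 5, 25/2, 101/8, 1267/48, 4547/384, 142081/3840, …
ICs: h(0) = 5, h′(0) = 25/2.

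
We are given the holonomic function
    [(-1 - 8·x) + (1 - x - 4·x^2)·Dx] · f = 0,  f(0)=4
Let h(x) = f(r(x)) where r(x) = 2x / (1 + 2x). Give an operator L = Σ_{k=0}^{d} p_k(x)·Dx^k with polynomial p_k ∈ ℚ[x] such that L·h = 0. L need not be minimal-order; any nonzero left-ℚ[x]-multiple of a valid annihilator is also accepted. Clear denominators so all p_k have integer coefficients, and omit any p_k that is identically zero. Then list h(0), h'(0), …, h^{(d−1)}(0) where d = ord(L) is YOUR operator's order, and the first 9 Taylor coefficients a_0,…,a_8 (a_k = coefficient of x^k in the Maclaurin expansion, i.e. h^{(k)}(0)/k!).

f: a_k = 4, 4, 20, 36, 116, 260, 724, 1764, 4660, …
L₀ from L_f via x↦r, Dx↦r'^{-1}Dx.
L = (2 + 36·x) + (-1 - 4·x + 12·x^2 + 32·x^3)·Dx  (order 1).
h: a_k = 4, 8, 64, 0, 1024, -2048, 20480, -73728, 475136, …
ICs: h(0) = 4.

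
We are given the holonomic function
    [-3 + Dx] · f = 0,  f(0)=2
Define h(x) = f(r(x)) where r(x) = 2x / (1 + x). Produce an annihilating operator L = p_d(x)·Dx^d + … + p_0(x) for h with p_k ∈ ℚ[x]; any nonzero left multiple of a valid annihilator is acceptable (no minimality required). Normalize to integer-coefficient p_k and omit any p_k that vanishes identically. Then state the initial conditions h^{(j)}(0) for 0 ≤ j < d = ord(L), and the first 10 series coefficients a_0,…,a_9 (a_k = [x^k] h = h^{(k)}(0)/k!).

f: a_k = 2, 6, 9, 9, 27/4, 81/20, 81/40, 243/280, 729/2240, 243/2240, …
Substitute x→r, Dx→(1/r')Dx; clear ⇒ L₀.
L = -6 + (1 + 2·x + x^2)·Dx  (order 1).
h: a_k = 2, 12, 24, 12, -12, -12/5, 48/5, -228/35, -24/35, 204/35, …
ICs: h(0) = 2.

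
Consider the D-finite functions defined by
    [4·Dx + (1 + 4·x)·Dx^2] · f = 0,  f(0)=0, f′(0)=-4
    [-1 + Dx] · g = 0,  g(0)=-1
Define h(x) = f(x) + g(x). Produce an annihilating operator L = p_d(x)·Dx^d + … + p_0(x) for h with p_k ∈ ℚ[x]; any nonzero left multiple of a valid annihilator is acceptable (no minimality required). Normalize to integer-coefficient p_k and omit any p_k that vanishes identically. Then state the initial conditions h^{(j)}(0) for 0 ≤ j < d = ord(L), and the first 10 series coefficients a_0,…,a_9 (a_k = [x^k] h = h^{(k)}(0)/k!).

f: a_k = 0, -4, 8, -64/3, 64, -1024/5, 2048/3, -16384/7, 8192, -262144/9, …
g: a_k = -1, -1, -1/2, -1/6, -1/24, -1/120, -1/720, -1/5040, -1/40320, -1/362880, …
Sum ⇒ L₀ = lclm(L_f,L_g) in ℚ(x)⟨Dx⟩.
L = (-36 - 16·x)·Dx + (31 - 8·x - 16·x^2)·Dx^2 + (5 + 24·x + 16·x^2)·Dx^3  (order 3).
h: a_k = -1, -5, 15/2, -43/2, 1535/24, -24577/120, 491519/720, -11796481/5040, 330301439/40320, -10569646081/362880, …
ICs: h(0) = -1, h′(0) = -5, h′′(0) = 15.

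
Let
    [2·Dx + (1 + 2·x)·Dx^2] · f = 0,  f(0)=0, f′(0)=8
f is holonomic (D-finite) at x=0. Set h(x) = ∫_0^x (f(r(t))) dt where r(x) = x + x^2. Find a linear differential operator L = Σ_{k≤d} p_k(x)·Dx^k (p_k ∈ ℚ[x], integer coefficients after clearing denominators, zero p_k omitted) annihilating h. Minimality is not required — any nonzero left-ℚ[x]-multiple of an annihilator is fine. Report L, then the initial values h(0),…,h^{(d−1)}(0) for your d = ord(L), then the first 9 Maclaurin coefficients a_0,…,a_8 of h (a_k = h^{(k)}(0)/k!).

f: a_k = 0, 8, -8, 32/3, -16, 128/5, -128/3, 512/7, -128, …
Substitute x→r, Dx→(1/r')Dx; clear ⇒ L₀.
∫: right-multiply L₀ by Dx.
L = (4·x + 4·x^2)·Dx^2 + (1 + 4·x + 6·x^2 + 4·x^3)·Dx^3  (order 3).
h: a_k = 0, 0, 4, 0, -4/3, 8/5, -16/15, 0, 8/7, …
ICs: h(0) = 0, h′(0) = 0, h′′(0) = 8.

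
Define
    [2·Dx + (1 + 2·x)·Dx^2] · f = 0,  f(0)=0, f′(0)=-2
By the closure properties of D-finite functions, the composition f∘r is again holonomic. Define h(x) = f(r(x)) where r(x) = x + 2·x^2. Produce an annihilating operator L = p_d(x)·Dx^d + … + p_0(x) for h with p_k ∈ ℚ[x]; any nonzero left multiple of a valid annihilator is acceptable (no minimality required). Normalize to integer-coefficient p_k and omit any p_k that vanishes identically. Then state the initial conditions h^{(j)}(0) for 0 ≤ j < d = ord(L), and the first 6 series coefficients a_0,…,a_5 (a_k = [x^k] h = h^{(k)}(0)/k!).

L = (-2 + 8·x + 16·x^2)·Dx + (1 + 6·x + 12·x^2 + 16·x^3)·Dx^2  (order 2).
h: a_k = 0, -2, -2, 16/3, -4, -32/5, …
ICs: h(0) = 0, h′(0) = -2.

f: a_k = 0, -2, 2, -8/3, 4, -32/5, …
L₀ from L_f via x↦r, Dx↦r'^{-1}Dx.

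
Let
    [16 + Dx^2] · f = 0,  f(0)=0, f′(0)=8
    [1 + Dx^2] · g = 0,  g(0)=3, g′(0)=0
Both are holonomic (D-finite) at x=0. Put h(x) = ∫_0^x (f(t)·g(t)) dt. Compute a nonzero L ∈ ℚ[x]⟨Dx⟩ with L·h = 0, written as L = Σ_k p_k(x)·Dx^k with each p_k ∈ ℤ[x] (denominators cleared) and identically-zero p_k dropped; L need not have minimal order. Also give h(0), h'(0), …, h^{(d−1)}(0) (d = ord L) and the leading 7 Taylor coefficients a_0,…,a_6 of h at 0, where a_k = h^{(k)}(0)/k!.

L = 225·Dx + 34·Dx^3 + Dx^5  (order 5).
h: a_k = 0, 0, 12, 0, -19, 0, 421/30, …
ICs: h(0) = 0, h′(0) = 0, h′′(0) = 24, h′′′(0) = 0, h′′′′(0) = -456.

f: a_k = 0, 8, 0, -64/3, 0, 256/15, 0, …
g: a_k = 3, 0, -3/2, 0, 1/8, 0, -1/240, …
Sym-product of L_f,L_g gives L₀ (≤ ord 4).
∫: right-multiply L₀ by Dx.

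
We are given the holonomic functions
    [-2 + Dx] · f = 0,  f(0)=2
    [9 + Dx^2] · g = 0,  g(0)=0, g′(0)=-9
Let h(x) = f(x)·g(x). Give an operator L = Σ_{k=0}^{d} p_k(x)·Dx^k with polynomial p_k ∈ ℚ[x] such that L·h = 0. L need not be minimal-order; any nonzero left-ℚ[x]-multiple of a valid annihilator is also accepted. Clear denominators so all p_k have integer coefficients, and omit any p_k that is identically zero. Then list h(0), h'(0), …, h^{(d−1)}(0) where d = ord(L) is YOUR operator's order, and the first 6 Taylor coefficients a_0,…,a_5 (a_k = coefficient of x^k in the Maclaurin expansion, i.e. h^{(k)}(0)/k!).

f: a_k = 2, 4, 4, 8/3, 4/3, 8/15, …
g: a_k = 0, -9, 0, 27/2, 0, -243/40, …
f·g: L₀ = L_f ⊗_s L_g, ord ≤ 1·2.
L = 13 - 4·Dx + Dx^2  (order 2).
h: a_k = 0, -18, -36, -9, 30, 597/20, …
ICs: h(0) = 0, h′(0) = -18.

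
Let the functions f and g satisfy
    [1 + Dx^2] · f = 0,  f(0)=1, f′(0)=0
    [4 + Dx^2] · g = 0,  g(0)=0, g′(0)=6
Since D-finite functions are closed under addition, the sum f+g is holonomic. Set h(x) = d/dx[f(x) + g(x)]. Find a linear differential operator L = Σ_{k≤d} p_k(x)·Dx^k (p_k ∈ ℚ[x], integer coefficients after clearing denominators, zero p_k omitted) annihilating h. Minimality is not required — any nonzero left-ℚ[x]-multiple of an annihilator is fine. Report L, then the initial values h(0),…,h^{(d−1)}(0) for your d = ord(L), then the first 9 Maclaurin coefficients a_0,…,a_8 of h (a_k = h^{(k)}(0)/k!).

L = 4 + 5·Dx^2 + Dx^4  (order 4).
h: a_k = 6, -1, -12, 1/6, 4, -1/120, -8/15, 1/5040, 4/105, …
ICs: h(0) = 6, h′(0) = -1, h′′(0) = -24, h′′′(0) = 1.

f: a_k = 1, 0, -1/2, 0, 1/24, 0, -1/720, 0, 1/40320, …
g: a_k = 0, 6, 0, -4, 0, 4/5, 0, -8/105, 0, …
f+g: L₀ = lclm(L_f,L_g), ord ≤ 2+2.
h=h₀': d/dx-closure on L₀ ⇒ L.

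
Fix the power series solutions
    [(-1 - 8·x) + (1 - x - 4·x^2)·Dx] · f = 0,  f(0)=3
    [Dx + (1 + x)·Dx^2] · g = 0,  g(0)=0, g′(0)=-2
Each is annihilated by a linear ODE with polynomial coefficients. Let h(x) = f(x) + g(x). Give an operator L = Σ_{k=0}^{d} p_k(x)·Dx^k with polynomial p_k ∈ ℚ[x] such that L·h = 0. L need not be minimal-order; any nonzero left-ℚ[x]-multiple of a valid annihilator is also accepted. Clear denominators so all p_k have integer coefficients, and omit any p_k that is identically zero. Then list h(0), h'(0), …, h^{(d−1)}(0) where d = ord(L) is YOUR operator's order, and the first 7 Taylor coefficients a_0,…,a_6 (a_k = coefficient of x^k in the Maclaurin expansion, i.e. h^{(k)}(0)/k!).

f: a_k = 3, 3, 15, 27, 87, 195, 543, …
g: a_k = 0, -2, 1, -2/3, 1/2, -2/5, 1/3, …
Weyl lclm of L_f,L_g ⇒ L₀ (ord ≤ 3).
L = (74 + 562·x + 1120·x^2 + 1728·x^3 + 768·x^4)·Dx + (52 + 576·x + 1636·x^2 + 3264·x^3 + 3488·x^4 + 1280·x^5)·Dx^2 + (-11 - 41·x - 53·x^2 + 185·x^3 + 704·x^4 + 752·x^5 + 256·x^6)·Dx^3  (order 3).
h: a_k = 3, 1, 16, 79/3, 175/2, 973/5, 1630/3, …
ICs: h(0) = 3, h′(0) = 1, h′′(0) = 32.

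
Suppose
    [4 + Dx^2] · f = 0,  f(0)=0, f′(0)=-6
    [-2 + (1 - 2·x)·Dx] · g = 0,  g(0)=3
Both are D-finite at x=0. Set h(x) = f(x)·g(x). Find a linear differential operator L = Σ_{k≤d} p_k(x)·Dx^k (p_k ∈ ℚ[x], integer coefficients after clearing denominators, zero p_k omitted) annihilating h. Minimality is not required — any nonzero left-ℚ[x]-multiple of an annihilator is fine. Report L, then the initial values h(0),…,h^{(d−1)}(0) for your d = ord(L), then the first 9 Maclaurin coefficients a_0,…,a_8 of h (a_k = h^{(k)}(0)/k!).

L = (-4 + 8·x) + 4·Dx + (-1 + 2·x)·Dx^2  (order 2).
h: a_k = 0, -18, -36, -60, -120, -1212/5, -2424/5, -33928/35, -67856/35, …
ICs: h(0) = 0, h′(0) = -18.

f: a_k = 0, -6, 0, 4, 0, -4/5, 0, 8/105, 0, …
g: a_k = 3, 6, 12, 24, 48, 96, 192, 384, 768, …
L₀ := L_f ⊗_s L_g (sym. prod.), ord ≤ 2.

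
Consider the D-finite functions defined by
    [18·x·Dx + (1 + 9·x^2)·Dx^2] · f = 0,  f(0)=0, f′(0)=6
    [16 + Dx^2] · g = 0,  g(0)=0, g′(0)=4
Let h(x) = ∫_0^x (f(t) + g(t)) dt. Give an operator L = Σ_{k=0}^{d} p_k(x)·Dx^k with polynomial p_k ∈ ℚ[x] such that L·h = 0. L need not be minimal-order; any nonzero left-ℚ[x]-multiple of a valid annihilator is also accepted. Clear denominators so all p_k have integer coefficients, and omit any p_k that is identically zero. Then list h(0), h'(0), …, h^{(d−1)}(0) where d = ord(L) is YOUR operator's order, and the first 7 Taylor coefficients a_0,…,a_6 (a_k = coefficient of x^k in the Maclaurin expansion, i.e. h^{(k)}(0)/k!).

f: a_k = 0, 6, 0, -18, 0, 486/5, 0, …
g: a_k = 0, 4, 0, -32/3, 0, 128/15, 0, …
L₀ := lclm(L_f,L_g); ord L₀ ≤ 2+2.
∫: right-multiply L₀ by Dx.
L = (-13248·x + 181440·x^3 + 186624·x^5)·Dx^2 + (-16 + 6048·x^2 + 66096·x^4 + 93312·x^6)·Dx^3 + (-828·x + 11340·x^3 + 11664·x^5)·Dx^4 + (-1 + 378·x^2 + 4131·x^4 + 5832·x^6)·Dx^5  (order 5).
h: a_k = 0, 0, 5, 0, -43/6, 0, 793/45, …
ICs: h(0) = 0, h′(0) = 0, h′′(0) = 10, h′′′(0) = 0, h′′′′(0) = -172.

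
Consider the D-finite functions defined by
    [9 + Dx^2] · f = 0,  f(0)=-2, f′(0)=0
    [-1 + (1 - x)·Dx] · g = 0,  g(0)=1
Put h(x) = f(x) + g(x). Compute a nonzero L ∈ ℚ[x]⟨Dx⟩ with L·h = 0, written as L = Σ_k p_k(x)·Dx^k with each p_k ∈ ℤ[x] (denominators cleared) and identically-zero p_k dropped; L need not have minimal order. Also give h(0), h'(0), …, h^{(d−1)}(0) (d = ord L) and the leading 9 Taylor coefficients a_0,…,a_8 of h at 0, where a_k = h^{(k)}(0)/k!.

L = (-135 + 162·x - 81·x^2) + (99 - 261·x + 243·x^2 - 81·x^3)·Dx + (-15 + 18·x - 9·x^2)·Dx^2 + (11 - 29·x + 27·x^2 - 9·x^3)·Dx^3  (order 3).
h: a_k = -1, 1, 10, 1, -23/4, 1, 121/40, 1, 1511/2240, …
ICs: h(0) = -1, h′(0) = 1, h′′(0) = 20.

f: a_k = -2, 0, 9, 0, -27/4, 0, 81/40, 0, -729/2240, …
g: a_k = 1, 1, 1, 1, 1, 1, 1, 1, 1, …
Sum ⇒ L₀ = lclm(L_f,L_g) in ℚ(x)⟨Dx⟩.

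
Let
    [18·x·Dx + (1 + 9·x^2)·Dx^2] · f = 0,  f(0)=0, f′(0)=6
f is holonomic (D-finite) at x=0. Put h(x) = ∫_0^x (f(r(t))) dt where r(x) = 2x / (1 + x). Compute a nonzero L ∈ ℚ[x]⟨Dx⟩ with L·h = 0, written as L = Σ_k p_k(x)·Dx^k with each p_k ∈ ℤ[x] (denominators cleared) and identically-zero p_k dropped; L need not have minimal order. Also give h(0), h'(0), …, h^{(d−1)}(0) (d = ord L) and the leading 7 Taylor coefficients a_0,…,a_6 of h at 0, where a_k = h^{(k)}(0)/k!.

f: a_k = 0, 6, 0, -18, 0, 486/5, 0, …
Change of var in L_f (x↦r) gives L₀.
Integrate: L := L₀·Dx.
L = (2 + 74·x)·Dx^2 + (1 + 2·x + 37·x^2)·Dx^3  (order 3).
h: a_k = 0, 0, 6, -4, -33, 84, 1882/5, …
ICs: h(0) = 0, h′(0) = 0, h′′(0) = 12.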